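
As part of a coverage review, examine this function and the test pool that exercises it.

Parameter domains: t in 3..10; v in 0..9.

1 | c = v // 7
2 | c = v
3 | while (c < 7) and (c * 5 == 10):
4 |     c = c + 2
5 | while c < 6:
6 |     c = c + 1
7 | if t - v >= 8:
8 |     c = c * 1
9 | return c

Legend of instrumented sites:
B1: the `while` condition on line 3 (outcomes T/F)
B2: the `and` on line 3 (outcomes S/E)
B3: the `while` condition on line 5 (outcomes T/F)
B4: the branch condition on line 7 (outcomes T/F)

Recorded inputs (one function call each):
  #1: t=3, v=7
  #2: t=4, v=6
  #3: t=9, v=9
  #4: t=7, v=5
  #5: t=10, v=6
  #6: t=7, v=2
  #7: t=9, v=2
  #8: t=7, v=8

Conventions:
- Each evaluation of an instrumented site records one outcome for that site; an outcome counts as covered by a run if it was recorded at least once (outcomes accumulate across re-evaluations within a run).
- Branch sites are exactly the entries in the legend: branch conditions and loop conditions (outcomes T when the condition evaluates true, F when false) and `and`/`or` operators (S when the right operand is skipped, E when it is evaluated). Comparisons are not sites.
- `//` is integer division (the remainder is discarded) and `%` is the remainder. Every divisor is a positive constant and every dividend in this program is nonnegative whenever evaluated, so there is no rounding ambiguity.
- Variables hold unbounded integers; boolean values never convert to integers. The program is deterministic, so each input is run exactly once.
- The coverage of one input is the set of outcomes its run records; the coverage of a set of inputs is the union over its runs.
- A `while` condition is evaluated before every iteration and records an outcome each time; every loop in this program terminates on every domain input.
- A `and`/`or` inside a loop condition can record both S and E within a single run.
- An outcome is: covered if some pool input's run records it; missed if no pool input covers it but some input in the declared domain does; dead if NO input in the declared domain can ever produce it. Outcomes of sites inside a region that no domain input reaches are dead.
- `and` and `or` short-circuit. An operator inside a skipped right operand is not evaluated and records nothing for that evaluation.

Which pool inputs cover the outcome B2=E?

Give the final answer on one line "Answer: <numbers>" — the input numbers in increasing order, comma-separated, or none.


input #1 (t=3, v=7): never hits B2=E
input #2 (t=4, v=6): hits B2=E
input #3 (t=9, v=9): never hits B2=E
input #4 (t=7, v=5): hits B2=E
input #5 (t=10, v=6): hits B2=E
input #6 (t=7, v=2): hits B2=E
input #7 (t=9, v=2): hits B2=E
input #8 (t=7, v=8): never hits B2=E
Answer: 2, 4, 5, 6, 7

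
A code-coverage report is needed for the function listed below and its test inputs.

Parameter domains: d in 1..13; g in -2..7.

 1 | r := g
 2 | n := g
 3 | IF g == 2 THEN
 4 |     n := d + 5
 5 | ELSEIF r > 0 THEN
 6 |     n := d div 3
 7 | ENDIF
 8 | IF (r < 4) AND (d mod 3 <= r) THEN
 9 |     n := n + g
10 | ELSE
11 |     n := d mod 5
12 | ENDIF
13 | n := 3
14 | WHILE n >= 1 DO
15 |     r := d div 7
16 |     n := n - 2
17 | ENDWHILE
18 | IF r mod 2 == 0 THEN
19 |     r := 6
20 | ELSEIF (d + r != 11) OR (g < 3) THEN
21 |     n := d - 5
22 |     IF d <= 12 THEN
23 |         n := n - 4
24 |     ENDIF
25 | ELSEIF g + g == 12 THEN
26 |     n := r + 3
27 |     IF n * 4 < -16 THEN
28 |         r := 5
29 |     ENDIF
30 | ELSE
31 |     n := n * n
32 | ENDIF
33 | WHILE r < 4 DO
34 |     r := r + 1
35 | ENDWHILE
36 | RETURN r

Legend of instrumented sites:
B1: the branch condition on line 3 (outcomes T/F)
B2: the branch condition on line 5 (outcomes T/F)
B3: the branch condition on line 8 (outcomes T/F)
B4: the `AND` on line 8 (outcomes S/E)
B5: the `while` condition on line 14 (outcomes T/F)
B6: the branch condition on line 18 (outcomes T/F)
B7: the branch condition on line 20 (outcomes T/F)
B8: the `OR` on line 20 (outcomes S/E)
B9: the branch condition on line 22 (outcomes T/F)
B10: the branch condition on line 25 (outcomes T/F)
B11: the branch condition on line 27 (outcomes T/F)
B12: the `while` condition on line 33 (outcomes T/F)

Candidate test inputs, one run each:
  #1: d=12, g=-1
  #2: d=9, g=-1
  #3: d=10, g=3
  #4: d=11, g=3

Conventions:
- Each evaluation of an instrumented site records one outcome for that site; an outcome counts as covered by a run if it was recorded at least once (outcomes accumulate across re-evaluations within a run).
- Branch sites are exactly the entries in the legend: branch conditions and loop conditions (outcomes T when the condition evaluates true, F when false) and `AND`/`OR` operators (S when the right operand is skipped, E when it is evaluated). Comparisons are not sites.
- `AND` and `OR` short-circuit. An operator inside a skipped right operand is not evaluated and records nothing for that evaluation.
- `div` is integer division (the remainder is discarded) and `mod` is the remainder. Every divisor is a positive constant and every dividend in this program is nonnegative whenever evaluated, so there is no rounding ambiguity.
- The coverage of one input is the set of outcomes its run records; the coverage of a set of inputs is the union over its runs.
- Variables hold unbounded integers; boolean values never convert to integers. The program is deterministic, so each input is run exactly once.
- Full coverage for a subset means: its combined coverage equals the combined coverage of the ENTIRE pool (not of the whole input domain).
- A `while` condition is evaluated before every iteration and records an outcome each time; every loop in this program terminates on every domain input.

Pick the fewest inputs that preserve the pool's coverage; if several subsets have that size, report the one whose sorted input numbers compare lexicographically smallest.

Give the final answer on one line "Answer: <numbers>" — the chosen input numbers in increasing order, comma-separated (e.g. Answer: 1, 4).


#1 (d=12, g=-1) -> B1->F, B2->F, B4->E, B3->F, B5->T, B5->T, B5->F, B6->F, B8->S, B7->T, B9->T, B12->T, B12->T, B12->T, ...; covered: B1=F, B2=F, B3=F, B4=E, B5=T, B5=F, B6=F, B7=T, B8=S, B9=T, B12=T, B12=F
#2 (d=9, g=-1) -> B1->F, B2->F, B4->E, B3->F, B5->T, B5->T, B5->F, B6->F, B8->S, B7->T, B9->T, B12->T, B12->T, B12->T, ...; covered: B1=F, B2=F, B3=F, B4=E, B5=T, B5=F, B6=F, B7=T, B8=S, B9=T, B12=T, B12=F
#3 (d=10, g=3) -> B1->F, B2->T, B4->E, B3->T, B5->T, B5->T, B5->F, B6->F, B8->E, B7->F, B10->F, B12->T, B12->T, B12->T, ...; covered: B1=F, B2=T, B3=T, B4=E, B5=T, B5=F, B6=F, B7=F, B8=E, B10=F, B12=T, B12=F
#4 (d=11, g=3) -> B1->F, B2->T, B4->E, B3->T, B5->T, B5->T, B5->F, B6->F, B8->S, B7->T, B9->T, B12->T, B12->T, B12->T, ...; covered: B1=F, B2=T, B3=T, B4=E, B5=T, B5=F, B6=F, B7=T, B8=S, B9=T, B12=T, B12=F
together the pool reaches 17 outcomes: B1=F, B2=T, B2=F, B3=T, B3=F, B4=E, B5=T, B5=F, B6=F, B7=T, B7=F, B8=S, B8=E, B9=T, B10=F, B12=T, B12=F
no size-1 subset reaches all 17 outcomes (best union: 12/17)
at size 2, {1, 3} reaches all 17 outcomes; every lexicographically earlier size-2 subset fails
Answer: 1, 3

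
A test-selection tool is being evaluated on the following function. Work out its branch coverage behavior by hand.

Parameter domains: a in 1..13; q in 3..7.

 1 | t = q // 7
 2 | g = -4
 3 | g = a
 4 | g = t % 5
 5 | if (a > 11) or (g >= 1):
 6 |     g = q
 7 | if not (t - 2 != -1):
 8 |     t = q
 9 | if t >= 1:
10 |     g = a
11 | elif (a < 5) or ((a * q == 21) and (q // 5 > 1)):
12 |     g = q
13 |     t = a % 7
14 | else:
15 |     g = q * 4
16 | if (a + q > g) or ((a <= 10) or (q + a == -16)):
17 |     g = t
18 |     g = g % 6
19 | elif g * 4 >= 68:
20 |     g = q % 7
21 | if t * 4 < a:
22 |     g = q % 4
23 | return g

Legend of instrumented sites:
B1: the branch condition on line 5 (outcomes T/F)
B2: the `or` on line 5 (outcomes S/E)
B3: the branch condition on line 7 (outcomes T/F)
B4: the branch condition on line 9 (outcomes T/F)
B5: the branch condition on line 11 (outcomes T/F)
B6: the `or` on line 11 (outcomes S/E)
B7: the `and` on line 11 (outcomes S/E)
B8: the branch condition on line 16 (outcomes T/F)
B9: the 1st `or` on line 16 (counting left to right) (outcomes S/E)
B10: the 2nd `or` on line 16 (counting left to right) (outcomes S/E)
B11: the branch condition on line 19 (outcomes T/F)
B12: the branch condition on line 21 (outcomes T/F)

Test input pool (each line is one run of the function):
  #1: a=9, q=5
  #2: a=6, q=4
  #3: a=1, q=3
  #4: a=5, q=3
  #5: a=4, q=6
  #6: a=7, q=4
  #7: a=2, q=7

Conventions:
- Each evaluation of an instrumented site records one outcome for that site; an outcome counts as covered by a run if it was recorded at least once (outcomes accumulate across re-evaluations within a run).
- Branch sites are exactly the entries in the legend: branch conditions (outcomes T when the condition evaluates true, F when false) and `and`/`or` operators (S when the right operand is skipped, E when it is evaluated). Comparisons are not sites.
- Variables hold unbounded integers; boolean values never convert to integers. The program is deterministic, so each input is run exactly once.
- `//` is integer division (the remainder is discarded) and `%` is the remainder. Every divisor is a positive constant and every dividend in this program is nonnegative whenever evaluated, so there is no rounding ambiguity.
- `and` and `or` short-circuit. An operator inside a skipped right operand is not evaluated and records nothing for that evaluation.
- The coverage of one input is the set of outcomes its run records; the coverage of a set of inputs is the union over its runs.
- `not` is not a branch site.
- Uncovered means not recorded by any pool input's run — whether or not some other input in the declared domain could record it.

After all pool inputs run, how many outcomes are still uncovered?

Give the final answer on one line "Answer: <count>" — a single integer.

input #1 (a=9, q=5): events B2->E, B1->F, B3->F, B4->F, B6->E, B7->S, B5->F, B9->E, B10->S, B8->T, B12->T; covers B1=F, B2=E, B3=F, B4=F, B5=F, B6=E, B7=S, B8=T, B9=E, B10=S, B12=T
input #2 (a=6, q=4): events B2->E, B1->F, B3->F, B4->F, B6->E, B7->S, B5->F, B9->E, B10->S, B8->T, B12->T; covers B1=F, B2=E, B3=F, B4=F, B5=F, B6=E, B7=S, B8=T, B9=E, B10=S, B12=T
input #3 (a=1, q=3): events B2->E, B1->F, B3->F, B4->F, B6->S, B5->T, B9->S, B8->T, B12->F; covers B1=F, B2=E, B3=F, B4=F, B5=T, B6=S, B8=T, B9=S, B12=F
input #4 (a=5, q=3): events B2->E, B1->F, B3->F, B4->F, B6->E, B7->S, B5->F, B9->E, B10->S, B8->T, B12->T; covers B1=F, B2=E, B3=F, B4=F, B5=F, B6=E, B7=S, B8=T, B9=E, B10=S, B12=T
input #5 (a=4, q=6): events B2->E, B1->F, B3->F, B4->F, B6->S, B5->T, B9->S, B8->T, B12->F; covers B1=F, B2=E, B3=F, B4=F, B5=T, B6=S, B8=T, B9=S, B12=F
input #6 (a=7, q=4): events B2->E, B1->F, B3->F, B4->F, B6->E, B7->S, B5->F, B9->E, B10->S, B8->T, B12->T; covers B1=F, B2=E, B3=F, B4=F, B5=F, B6=E, B7=S, B8=T, B9=E, B10=S, B12=T
input #7 (a=2, q=7): events B2->E, B1->T, B3->T, B4->T, B9->S, B8->T, B12->F; covers B1=T, B2=E, B3=T, B4=T, B8=T, B9=S, B12=F
union over the pool: B1=T, B1=F, B2=E, B3=T, B3=F, B4=T, B4=F, B5=T, B5=F, B6=S, B6=E, B7=S, B8=T, B9=S, B9=E, B10=S, B12=T, B12=F
uncovered (6 of 24): B2=S, B7=E, B8=F, B10=E, B11=T, B11=F

Answer: 6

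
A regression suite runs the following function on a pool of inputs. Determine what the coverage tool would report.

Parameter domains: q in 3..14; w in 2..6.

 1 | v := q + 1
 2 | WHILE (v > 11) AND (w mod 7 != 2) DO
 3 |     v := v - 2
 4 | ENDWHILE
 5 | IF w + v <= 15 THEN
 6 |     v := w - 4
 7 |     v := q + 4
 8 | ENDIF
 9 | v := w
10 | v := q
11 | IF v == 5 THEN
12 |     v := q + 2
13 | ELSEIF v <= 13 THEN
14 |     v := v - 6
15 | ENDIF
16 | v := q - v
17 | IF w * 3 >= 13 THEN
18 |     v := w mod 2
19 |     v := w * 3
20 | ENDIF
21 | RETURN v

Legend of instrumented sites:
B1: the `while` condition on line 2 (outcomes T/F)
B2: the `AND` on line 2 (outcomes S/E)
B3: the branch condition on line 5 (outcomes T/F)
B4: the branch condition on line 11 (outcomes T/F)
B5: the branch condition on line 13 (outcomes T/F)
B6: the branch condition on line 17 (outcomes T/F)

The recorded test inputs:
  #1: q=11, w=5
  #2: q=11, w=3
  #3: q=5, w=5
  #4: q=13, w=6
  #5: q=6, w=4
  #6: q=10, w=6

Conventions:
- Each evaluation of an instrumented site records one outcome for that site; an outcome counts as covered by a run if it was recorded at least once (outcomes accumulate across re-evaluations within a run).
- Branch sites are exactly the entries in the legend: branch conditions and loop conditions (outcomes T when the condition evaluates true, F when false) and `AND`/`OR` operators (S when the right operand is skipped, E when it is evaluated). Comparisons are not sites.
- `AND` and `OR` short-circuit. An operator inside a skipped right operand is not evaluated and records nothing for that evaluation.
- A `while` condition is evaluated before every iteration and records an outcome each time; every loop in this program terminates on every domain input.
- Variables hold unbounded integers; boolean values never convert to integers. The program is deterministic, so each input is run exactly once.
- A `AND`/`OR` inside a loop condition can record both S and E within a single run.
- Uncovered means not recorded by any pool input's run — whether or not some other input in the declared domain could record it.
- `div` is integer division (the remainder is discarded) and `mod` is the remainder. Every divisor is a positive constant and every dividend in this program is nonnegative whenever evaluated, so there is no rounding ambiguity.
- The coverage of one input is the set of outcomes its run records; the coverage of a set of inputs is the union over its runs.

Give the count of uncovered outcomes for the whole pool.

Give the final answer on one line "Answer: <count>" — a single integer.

#1 (q=11, w=5) -> covered: B1=T, B1=F, B2=S, B2=E, B3=T, B4=F, B5=T, B6=T
#2 (q=11, w=3) -> covered: B1=T, B1=F, B2=S, B2=E, B3=T, B4=F, B5=T, B6=F
#3 (q=5, w=5) -> covered: B1=F, B2=S, B3=T, B4=T, B6=T
#4 (q=13, w=6) -> covered: B1=T, B1=F, B2=S, B2=E, B3=F, B4=F, B5=T, B6=T
#5 (q=6, w=4) -> covered: B1=F, B2=S, B3=T, B4=F, B5=T, B6=F
#6 (q=10, w=6) -> covered: B1=F, B2=S, B3=F, B4=F, B5=T, B6=T
union over the pool: B1=T, B1=F, B2=S, B2=E, B3=T, B3=F, B4=T, B4=F, B5=T, B6=T, B6=F
uncovered (1 of 12): B5=F

Answer: 1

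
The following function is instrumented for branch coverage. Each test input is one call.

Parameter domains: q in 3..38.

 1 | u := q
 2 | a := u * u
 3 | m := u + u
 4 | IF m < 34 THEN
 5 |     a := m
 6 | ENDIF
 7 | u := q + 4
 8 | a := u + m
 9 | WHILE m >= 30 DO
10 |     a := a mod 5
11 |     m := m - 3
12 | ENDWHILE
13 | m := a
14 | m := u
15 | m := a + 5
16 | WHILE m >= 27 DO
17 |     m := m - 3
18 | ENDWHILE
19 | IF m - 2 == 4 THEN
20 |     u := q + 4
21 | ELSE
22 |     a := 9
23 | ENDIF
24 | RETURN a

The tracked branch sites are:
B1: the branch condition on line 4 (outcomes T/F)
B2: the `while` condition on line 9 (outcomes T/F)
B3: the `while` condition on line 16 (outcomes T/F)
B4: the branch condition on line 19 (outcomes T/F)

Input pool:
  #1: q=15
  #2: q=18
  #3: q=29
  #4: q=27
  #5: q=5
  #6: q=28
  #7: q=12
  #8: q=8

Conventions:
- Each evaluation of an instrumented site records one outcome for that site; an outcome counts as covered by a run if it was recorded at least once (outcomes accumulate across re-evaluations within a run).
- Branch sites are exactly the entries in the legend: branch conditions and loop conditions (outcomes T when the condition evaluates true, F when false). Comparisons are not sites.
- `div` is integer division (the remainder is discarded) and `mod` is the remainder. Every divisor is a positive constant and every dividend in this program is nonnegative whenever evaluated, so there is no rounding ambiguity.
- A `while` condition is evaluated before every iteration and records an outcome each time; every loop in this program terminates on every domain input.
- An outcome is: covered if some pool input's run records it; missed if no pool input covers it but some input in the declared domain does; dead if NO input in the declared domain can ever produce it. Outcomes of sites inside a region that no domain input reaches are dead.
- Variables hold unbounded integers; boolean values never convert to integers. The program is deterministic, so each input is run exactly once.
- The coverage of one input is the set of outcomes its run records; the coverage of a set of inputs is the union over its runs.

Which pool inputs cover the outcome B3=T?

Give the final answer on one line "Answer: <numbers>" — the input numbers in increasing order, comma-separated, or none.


input #1 (q=15): does not record B3=T
input #2 (q=18): does not record B3=T
input #3 (q=29): does not record B3=T
input #4 (q=27): does not record B3=T
input #5 (q=5): does not record B3=T
input #6 (q=28): does not record B3=T
input #7 (q=12): records B3=T
input #8 (q=8): records B3=T
Answer: 7, 8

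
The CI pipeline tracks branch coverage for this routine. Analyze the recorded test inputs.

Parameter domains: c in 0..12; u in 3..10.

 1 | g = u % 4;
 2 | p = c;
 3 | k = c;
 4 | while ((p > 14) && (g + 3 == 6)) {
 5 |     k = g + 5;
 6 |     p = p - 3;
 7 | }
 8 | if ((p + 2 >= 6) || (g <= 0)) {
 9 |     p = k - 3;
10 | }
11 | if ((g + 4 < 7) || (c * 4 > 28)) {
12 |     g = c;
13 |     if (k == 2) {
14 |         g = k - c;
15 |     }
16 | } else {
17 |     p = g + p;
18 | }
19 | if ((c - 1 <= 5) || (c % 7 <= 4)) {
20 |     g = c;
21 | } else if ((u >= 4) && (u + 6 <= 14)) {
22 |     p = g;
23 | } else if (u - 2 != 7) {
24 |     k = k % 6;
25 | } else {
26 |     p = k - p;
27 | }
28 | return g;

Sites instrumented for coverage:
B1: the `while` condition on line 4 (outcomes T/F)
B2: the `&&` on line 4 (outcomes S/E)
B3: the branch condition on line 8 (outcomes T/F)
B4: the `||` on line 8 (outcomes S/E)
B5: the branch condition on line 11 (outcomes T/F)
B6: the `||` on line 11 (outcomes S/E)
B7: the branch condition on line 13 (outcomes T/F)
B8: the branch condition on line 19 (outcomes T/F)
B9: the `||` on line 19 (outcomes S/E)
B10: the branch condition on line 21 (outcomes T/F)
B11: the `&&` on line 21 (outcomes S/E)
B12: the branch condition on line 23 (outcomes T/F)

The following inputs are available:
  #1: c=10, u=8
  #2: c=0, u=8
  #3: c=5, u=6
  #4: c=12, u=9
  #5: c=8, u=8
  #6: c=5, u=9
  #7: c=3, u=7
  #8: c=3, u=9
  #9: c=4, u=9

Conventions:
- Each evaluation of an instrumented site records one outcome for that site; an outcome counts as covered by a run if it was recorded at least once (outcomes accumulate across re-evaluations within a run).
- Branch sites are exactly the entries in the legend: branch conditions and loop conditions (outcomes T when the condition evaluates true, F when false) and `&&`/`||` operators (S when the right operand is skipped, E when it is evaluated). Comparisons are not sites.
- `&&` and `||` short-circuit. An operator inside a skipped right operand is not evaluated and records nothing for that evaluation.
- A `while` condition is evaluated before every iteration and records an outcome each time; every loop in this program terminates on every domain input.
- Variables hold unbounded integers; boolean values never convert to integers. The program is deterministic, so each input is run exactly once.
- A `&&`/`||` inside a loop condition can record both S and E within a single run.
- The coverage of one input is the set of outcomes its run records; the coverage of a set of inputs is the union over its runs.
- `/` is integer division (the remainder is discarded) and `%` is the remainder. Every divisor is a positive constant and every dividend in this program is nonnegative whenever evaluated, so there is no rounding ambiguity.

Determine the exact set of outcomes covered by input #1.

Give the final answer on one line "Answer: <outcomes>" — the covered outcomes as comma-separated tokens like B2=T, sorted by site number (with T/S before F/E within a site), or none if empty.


Event log for input #1 (c=10, u=8):
  B2->S, B1->F, B4->S, B3->T, B6->S, B5->T, B7->F, B9->E, B8->T
as a set, this run covers: B1=F, B2=S, B3=T, B4=S, B5=T, B6=S, B7=F, B8=T, B9=E
Answer: B1=F, B2=S, B3=T, B4=S, B5=T, B6=S, B7=F, B8=T, B9=E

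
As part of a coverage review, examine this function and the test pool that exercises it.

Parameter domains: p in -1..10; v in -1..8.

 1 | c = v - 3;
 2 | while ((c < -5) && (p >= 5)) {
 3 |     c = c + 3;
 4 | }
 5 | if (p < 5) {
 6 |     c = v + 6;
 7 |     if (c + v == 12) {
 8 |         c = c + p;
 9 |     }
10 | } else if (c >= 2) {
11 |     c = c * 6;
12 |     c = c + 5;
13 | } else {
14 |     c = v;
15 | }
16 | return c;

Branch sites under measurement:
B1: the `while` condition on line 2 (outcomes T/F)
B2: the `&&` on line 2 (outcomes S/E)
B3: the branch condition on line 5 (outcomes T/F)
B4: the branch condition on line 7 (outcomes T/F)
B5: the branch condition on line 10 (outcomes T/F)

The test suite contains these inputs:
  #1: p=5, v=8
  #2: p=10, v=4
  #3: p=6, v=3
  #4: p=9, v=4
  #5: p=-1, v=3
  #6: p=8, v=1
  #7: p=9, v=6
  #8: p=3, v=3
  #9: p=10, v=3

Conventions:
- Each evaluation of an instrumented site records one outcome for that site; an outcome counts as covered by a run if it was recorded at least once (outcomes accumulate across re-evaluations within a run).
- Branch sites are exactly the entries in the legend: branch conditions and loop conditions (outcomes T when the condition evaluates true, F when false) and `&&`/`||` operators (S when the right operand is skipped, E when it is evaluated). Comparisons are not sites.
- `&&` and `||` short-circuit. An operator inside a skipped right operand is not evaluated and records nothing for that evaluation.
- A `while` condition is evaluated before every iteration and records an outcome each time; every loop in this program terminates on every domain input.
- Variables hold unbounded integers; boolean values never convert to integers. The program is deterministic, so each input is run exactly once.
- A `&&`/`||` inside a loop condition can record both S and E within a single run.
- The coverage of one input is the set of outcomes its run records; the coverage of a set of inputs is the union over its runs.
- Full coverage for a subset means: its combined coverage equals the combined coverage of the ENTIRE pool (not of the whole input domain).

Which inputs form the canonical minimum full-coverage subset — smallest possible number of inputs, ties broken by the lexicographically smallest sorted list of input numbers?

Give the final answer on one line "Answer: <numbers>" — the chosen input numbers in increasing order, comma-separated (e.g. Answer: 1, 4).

input #1, p=5, v=8: events B2->S, B1->F, B3->F, B5->T; outcomes B1=F, B2=S, B3=F, B5=T
input #2, p=10, v=4: events B2->S, B1->F, B3->F, B5->F; outcomes B1=F, B2=S, B3=F, B5=F
input #3, p=6, v=3: events B2->S, B1->F, B3->F, B5->F; outcomes B1=F, B2=S, B3=F, B5=F
input #4, p=9, v=4: events B2->S, B1->F, B3->F, B5->F; outcomes B1=F, B2=S, B3=F, B5=F
input #5, p=-1, v=3: events B2->S, B1->F, B3->T, B4->T; outcomes B1=F, B2=S, B3=T, B4=T
input #6, p=8, v=1: events B2->S, B1->F, B3->F, B5->F; outcomes B1=F, B2=S, B3=F, B5=F
input #7, p=9, v=6: events B2->S, B1->F, B3->F, B5->T; outcomes B1=F, B2=S, B3=F, B5=T
input #8, p=3, v=3: events B2->S, B1->F, B3->T, B4->T; outcomes B1=F, B2=S, B3=T, B4=T
input #9, p=10, v=3: events B2->S, B1->F, B3->F, B5->F; outcomes B1=F, B2=S, B3=F, B5=F
pool-wide coverage (7 outcomes): B1=F, B2=S, B3=T, B3=F, B4=T, B5=T, B5=F
size 1 is not enough: best union over all size-1 subsets is 4/7
size 2 is not enough: best union over all size-2 subsets is 6/7
size 3: inputs {1, 2, 5} cover all 7 outcomes, and no lexicographically smaller subset of this size does

Answer: 1, 2, 5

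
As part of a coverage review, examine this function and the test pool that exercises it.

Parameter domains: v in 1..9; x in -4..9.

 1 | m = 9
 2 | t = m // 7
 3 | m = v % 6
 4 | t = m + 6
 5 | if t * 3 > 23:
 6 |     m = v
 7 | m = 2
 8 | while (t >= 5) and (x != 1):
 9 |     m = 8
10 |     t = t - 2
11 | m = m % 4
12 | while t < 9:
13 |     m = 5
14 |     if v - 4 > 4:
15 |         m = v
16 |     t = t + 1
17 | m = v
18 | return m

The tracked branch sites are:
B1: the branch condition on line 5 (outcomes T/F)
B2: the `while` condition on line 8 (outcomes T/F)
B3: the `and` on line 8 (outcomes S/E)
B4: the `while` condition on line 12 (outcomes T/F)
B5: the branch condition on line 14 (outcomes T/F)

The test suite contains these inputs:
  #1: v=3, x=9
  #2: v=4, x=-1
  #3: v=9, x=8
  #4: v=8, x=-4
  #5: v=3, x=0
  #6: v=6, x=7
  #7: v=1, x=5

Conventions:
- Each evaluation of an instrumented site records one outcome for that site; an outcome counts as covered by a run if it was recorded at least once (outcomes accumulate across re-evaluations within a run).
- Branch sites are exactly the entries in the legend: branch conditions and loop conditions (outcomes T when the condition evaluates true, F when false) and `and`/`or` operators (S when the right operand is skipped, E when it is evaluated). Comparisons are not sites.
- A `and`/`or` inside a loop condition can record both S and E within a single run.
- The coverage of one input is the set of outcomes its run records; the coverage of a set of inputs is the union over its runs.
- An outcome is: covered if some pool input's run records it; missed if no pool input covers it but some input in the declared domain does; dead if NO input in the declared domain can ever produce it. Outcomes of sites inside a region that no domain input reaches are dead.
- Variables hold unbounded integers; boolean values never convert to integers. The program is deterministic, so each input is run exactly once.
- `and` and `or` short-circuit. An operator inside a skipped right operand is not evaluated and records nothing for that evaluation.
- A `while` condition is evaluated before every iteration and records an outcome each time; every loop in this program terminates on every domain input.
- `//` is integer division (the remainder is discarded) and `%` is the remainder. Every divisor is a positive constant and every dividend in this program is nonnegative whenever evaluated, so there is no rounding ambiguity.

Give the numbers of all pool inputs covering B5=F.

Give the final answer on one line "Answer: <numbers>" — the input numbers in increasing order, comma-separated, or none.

input #1 (v=3, x=9): hits B5=F
input #2 (v=4, x=-1): hits B5=F
input #3 (v=9, x=8): never hits B5=F
input #4 (v=8, x=-4): hits B5=F
input #5 (v=3, x=0): hits B5=F
input #6 (v=6, x=7): hits B5=F
input #7 (v=1, x=5): hits B5=F

Answer: 1, 2, 4, 5, 6, 7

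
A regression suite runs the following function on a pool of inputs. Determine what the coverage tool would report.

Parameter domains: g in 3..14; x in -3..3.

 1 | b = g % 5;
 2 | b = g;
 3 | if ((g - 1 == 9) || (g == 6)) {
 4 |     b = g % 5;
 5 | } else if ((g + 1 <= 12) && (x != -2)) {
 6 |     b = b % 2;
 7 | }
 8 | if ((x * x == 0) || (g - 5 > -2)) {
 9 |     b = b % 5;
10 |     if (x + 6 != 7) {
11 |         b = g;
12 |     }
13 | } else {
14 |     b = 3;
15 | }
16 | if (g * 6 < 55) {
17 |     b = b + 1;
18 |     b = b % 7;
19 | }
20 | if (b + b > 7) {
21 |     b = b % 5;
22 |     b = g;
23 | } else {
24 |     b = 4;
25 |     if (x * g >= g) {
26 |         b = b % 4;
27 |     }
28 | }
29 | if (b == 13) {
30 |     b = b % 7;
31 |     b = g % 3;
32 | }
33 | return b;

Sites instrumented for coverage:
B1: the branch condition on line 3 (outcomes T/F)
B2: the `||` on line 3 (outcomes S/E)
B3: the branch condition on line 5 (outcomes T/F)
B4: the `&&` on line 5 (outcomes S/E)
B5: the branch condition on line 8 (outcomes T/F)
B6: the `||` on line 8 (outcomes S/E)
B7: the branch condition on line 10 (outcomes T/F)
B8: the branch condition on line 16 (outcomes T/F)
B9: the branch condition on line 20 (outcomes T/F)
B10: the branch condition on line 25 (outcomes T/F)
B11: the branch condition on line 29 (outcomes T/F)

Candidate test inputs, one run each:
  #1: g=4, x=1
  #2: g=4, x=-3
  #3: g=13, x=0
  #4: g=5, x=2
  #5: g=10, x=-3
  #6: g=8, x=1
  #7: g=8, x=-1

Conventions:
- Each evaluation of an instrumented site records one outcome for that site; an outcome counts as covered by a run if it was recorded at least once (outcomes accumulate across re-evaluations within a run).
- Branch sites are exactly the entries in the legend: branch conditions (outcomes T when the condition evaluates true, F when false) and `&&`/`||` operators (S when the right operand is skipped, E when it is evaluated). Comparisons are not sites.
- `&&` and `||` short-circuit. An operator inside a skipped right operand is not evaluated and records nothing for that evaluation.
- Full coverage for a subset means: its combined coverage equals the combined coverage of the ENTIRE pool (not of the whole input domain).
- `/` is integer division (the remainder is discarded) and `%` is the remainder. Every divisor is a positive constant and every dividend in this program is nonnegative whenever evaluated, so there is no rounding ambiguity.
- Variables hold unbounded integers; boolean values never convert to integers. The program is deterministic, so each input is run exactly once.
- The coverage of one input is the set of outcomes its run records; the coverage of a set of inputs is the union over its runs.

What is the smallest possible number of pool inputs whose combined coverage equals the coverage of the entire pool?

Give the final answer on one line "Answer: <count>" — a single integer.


#1 (g=4, x=1) -> B2->E, B1->F, B4->E, B3->T, B6->E, B5->T, B7->F, B8->T, B9->F, B10->T, B11->F; covered: B1=F, B2=E, B3=T, B4=E, B5=T, B6=E, B7=F, B8=T, B9=F, B10=T, B11=F
#2 (g=4, x=-3) -> B2->E, B1->F, B4->E, B3->T, B6->E, B5->T, B7->T, B8->T, B9->T, B11->F; covered: B1=F, B2=E, B3=T, B4=E, B5=T, B6=E, B7=T, B8=T, B9=T, B11=F
#3 (g=13, x=0) -> B2->E, B1->F, B4->S, B3->F, B6->S, B5->T, B7->T, B8->F, B9->T, B11->T; covered: B1=F, B2=E, B3=F, B4=S, B5=T, B6=S, B7=T, B8=F, B9=T, B11=T
#4 (g=5, x=2) -> B2->E, B1->F, B4->E, B3->T, B6->E, B5->T, B7->T, B8->T, B9->T, B11->F; covered: B1=F, B2=E, B3=T, B4=E, B5=T, B6=E, B7=T, B8=T, B9=T, B11=F
#5 (g=10, x=-3) -> B2->S, B1->T, B6->E, B5->T, B7->T, B8->F, B9->T, B11->F; covered: B1=T, B2=S, B5=T, B6=E, B7=T, B8=F, B9=T, B11=F
#6 (g=8, x=1) -> B2->E, B1->F, B4->E, B3->T, B6->E, B5->T, B7->F, B8->T, B9->F, B10->T, B11->F; covered: B1=F, B2=E, B3=T, B4=E, B5=T, B6=E, B7=F, B8=T, B9=F, B10=T, B11=F
#7 (g=8, x=-1) -> B2->E, B1->F, B4->E, B3->T, B6->E, B5->T, B7->T, B8->T, B9->F, B10->F, B11->F; covered: B1=F, B2=E, B3=T, B4=E, B5=T, B6=E, B7=T, B8=T, B9=F, B10=F, B11=F
the full pool covers 21 outcomes: B1=T, B1=F, B2=S, B2=E, B3=T, B3=F, B4=S, B4=E, B5=T, B6=S, B6=E, B7=T, B7=F, B8=T, B8=F, B9=T, B9=F, B10=T, B10=F, B11=T, B11=F
no size-1 subset reaches all 21 outcomes (best union: 11/21)
no size-2 subset reaches all 21 outcomes (best union: 18/21)
no size-3 subset reaches all 21 outcomes (best union: 20/21)
the canonical winner is {1, 3, 5, 7}: size 4, full 21-outcome coverage, earliest index list among size-4 covers
Answer: 4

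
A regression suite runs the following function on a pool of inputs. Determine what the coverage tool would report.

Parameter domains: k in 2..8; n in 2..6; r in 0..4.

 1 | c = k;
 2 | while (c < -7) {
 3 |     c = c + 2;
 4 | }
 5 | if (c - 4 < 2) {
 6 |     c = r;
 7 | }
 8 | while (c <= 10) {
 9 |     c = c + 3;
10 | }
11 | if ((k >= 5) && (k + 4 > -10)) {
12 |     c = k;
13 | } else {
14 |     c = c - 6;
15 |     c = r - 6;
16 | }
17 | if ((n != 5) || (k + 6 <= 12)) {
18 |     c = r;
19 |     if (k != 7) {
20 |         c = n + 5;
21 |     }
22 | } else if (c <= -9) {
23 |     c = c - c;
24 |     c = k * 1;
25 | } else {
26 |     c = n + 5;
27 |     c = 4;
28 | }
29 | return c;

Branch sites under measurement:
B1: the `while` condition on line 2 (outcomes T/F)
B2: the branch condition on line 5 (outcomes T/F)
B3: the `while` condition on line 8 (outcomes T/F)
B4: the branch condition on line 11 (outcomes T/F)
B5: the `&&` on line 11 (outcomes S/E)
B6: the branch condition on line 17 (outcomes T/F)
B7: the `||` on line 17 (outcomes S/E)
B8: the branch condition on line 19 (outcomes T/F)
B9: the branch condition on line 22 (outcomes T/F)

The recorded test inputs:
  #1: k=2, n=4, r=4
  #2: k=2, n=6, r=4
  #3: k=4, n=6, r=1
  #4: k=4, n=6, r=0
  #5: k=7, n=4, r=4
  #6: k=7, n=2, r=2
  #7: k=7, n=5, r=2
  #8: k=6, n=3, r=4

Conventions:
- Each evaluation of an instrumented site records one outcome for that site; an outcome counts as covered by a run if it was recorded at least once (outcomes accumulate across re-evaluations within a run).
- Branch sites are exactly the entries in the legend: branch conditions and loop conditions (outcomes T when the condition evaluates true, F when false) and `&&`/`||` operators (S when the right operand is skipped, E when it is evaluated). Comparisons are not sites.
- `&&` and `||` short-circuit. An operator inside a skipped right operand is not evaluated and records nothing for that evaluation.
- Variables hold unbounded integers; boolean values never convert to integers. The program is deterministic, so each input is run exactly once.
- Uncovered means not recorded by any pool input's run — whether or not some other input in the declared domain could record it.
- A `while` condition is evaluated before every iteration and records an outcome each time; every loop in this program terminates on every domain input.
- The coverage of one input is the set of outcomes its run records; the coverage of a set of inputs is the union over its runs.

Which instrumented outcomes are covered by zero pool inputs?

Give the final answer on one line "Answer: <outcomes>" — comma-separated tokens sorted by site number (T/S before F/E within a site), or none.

run #1 (k=2, n=4, r=4) runs B1->F, B2->T, B3->T, B3->T, B3->T, B3->F, B5->S, B4->F, B7->S, B6->T, B8->T; records B1=F, B2=T, B3=T, B3=F, B4=F, B5=S, B6=T, B7=S, B8=T
run #2 (k=2, n=6, r=4) runs B1->F, B2->T, B3->T, B3->T, B3->T, B3->F, B5->S, B4->F, B7->S, B6->T, B8->T; records B1=F, B2=T, B3=T, B3=F, B4=F, B5=S, B6=T, B7=S, B8=T
run #3 (k=4, n=6, r=1) runs B1->F, B2->T, B3->T, B3->T, B3->T, B3->T, B3->F, B5->S, B4->F, B7->S, B6->T, B8->T; records B1=F, B2=T, B3=T, B3=F, B4=F, B5=S, B6=T, B7=S, B8=T
run #4 (k=4, n=6, r=0) runs B1->F, B2->T, B3->T, B3->T, B3->T, B3->T, B3->F, B5->S, B4->F, B7->S, B6->T, B8->T; records B1=F, B2=T, B3=T, B3=F, B4=F, B5=S, B6=T, B7=S, B8=T
run #5 (k=7, n=4, r=4) runs B1->F, B2->F, B3->T, B3->T, B3->F, B5->E, B4->T, B7->S, B6->T, B8->F; records B1=F, B2=F, B3=T, B3=F, B4=T, B5=E, B6=T, B7=S, B8=F
run #6 (k=7, n=2, r=2) runs B1->F, B2->F, B3->T, B3->T, B3->F, B5->E, B4->T, B7->S, B6->T, B8->F; records B1=F, B2=F, B3=T, B3=F, B4=T, B5=E, B6=T, B7=S, B8=F
run #7 (k=7, n=5, r=2) runs B1->F, B2->F, B3->T, B3->T, B3->F, B5->E, B4->T, B7->E, B6->F, B9->F; records B1=F, B2=F, B3=T, B3=F, B4=T, B5=E, B6=F, B7=E, B9=F
run #8 (k=6, n=3, r=4) runs B1->F, B2->F, B3->T, B3->T, B3->F, B5->E, B4->T, B7->S, B6->T, B8->T; records B1=F, B2=F, B3=T, B3=F, B4=T, B5=E, B6=T, B7=S, B8=T
union over the pool: B1=F, B2=T, B2=F, B3=T, B3=F, B4=T, B4=F, B5=S, B5=E, B6=T, B6=F, B7=S, B7=E, B8=T, B8=F, B9=F
uncovered (2 of 18): B1=T, B9=T

Answer: B1=T, B9=T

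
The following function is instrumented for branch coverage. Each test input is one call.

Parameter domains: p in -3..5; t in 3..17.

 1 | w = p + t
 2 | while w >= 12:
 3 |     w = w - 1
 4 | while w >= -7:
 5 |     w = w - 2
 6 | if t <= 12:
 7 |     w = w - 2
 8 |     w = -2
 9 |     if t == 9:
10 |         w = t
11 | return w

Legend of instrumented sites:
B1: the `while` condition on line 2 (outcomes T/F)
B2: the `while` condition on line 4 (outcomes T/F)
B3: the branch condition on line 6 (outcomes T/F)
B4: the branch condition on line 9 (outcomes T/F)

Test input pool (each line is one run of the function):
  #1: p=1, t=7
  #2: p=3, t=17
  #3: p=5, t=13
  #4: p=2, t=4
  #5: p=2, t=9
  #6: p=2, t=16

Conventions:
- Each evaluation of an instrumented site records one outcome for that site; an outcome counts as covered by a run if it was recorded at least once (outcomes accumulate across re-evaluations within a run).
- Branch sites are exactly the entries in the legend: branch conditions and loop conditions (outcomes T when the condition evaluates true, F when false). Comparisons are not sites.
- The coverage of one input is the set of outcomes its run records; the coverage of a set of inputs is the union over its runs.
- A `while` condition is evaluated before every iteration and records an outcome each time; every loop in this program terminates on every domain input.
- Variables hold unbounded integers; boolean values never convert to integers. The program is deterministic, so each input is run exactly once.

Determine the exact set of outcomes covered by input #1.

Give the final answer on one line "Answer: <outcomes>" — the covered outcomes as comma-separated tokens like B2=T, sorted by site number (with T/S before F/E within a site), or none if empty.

Tracing the run of input #1 (p=1, t=7):
  B1->F, B2->T, B2->T, B2->T, B2->T, B2->T, B2->T, B2->T, B2->T, B2->F
  B3->T, B4->F
deduplicating events, the covered set is: B1=F, B2=T, B2=F, B3=T, B4=F

Answer: B1=F, B2=T, B2=F, B3=T, B4=F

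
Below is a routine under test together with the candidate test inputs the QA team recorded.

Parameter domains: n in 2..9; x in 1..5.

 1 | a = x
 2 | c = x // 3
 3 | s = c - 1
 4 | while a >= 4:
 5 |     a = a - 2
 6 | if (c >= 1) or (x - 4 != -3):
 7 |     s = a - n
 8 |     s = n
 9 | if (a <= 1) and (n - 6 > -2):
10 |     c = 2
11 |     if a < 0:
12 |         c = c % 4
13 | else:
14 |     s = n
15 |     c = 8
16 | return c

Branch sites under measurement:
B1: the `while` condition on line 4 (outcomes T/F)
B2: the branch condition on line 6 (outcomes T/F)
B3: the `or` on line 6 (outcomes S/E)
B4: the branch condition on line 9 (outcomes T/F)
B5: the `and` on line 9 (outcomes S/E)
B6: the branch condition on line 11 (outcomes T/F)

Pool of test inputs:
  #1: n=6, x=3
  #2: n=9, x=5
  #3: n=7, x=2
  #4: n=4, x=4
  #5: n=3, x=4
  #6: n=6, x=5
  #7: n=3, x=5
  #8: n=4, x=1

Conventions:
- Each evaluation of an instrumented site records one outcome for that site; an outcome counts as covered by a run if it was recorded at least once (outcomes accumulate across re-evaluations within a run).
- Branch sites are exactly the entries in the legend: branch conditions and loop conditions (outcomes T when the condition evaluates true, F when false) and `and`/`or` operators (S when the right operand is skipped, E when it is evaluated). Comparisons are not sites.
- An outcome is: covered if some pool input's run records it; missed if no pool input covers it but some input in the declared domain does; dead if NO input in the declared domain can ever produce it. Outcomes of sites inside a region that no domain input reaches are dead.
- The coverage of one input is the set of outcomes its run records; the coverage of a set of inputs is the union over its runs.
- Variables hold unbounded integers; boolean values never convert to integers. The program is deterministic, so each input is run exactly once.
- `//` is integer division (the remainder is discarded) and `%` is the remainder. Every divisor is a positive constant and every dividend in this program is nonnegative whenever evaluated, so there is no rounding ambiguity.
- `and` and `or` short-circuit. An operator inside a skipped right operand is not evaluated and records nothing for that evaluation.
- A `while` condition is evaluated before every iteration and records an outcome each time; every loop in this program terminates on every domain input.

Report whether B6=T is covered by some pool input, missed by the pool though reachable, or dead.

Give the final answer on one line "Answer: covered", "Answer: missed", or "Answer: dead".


no pool input records B6=T
checking all 40 inputs in the declared domain: B6=T is never recorded -> dead
Answer: dead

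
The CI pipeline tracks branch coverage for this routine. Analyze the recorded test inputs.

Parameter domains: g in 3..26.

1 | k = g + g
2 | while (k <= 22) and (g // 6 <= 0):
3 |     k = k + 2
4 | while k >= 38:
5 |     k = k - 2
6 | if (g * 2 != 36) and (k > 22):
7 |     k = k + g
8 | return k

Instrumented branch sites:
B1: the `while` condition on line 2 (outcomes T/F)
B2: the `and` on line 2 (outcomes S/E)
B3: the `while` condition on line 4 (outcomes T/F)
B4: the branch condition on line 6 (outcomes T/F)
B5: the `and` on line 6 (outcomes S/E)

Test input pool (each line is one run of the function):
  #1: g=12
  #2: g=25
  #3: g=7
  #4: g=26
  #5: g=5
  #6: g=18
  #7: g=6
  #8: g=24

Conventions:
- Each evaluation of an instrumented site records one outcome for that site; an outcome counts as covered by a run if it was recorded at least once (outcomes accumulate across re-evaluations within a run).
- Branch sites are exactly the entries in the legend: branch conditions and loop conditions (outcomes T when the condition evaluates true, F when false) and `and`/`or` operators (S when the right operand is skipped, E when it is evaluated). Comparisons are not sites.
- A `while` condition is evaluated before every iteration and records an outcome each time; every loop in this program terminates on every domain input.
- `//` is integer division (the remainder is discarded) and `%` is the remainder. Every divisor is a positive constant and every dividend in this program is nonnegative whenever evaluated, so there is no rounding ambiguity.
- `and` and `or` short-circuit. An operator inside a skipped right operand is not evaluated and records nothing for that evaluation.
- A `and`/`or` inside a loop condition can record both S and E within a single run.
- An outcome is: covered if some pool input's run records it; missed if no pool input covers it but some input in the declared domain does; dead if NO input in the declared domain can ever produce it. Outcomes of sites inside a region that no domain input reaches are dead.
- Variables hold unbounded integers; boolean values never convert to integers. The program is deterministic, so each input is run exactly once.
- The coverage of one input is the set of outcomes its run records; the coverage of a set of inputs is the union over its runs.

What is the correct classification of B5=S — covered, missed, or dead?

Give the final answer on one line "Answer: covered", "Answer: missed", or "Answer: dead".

B5=S is recorded by pool input(s) 6 -> covered

Answer: covered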